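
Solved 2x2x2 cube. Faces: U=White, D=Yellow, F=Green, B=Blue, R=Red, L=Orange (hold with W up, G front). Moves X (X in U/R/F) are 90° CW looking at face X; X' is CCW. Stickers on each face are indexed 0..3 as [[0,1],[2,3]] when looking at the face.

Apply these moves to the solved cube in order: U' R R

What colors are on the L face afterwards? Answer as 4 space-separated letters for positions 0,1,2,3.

Answer: B B O O

Derivation:
After move 1 (U'): U=WWWW F=OOGG R=GGRR B=RRBB L=BBOO
After move 2 (R): R=RGRG U=WOWG F=OYGY D=YBYR B=WRWB
After move 3 (R): R=RRGG U=WYWY F=OBGR D=YWYW B=GROB
Query: L face = BBOO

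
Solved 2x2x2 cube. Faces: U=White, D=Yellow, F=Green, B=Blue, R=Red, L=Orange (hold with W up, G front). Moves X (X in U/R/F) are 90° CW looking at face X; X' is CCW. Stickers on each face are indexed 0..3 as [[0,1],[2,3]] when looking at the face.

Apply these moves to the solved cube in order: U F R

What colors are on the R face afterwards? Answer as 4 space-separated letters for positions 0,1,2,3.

After move 1 (U): U=WWWW F=RRGG R=BBRR B=OOBB L=GGOO
After move 2 (F): F=GRGR U=WWOG R=WBWR D=RBYY L=GYOY
After move 3 (R): R=WWRB U=WROR F=GBGY D=RBYO B=GOWB
Query: R face = WWRB

Answer: W W R B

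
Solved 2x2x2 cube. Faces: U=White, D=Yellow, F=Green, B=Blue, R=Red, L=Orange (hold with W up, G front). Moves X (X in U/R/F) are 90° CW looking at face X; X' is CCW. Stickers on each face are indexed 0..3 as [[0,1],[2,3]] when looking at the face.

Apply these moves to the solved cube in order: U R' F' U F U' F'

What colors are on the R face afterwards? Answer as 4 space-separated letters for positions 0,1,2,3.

After move 1 (U): U=WWWW F=RRGG R=BBRR B=OOBB L=GGOO
After move 2 (R'): R=BRBR U=WBWO F=RWGW D=YRYG B=YOYB
After move 3 (F'): F=WWRG U=WBBB R=RRYR D=GOYG L=GOOW
After move 4 (U): U=BWBB F=RRRG R=YOYR B=GOYB L=WWOW
After move 5 (F): F=RRGR U=BWWW R=BOBR D=YYYG L=WGOO
After move 6 (U'): U=WWBW F=WGGR R=RRBR B=BOYB L=GOOO
After move 7 (F'): F=GRWG U=WWRB R=YRYR D=OOYG L=GWOB
Query: R face = YRYR

Answer: Y R Y R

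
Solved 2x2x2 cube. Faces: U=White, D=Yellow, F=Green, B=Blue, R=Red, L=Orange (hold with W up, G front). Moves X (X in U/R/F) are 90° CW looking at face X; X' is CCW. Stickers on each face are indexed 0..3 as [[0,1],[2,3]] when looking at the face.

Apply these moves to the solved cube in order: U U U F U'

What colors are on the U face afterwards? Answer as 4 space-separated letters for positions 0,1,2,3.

Answer: W B W O

Derivation:
After move 1 (U): U=WWWW F=RRGG R=BBRR B=OOBB L=GGOO
After move 2 (U): U=WWWW F=BBGG R=OORR B=GGBB L=RROO
After move 3 (U): U=WWWW F=OOGG R=GGRR B=RRBB L=BBOO
After move 4 (F): F=GOGO U=WWOB R=WGWR D=RGYY L=BYOY
After move 5 (U'): U=WBWO F=BYGO R=GOWR B=WGBB L=RROY
Query: U face = WBWO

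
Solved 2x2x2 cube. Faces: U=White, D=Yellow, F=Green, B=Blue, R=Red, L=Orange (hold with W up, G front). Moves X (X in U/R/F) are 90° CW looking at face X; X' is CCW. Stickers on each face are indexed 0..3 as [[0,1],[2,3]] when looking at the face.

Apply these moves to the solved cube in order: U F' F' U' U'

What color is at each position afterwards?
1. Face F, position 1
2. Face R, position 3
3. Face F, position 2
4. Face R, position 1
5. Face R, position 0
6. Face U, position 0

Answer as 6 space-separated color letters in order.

After move 1 (U): U=WWWW F=RRGG R=BBRR B=OOBB L=GGOO
After move 2 (F'): F=RGRG U=WWBR R=YBYR D=GOYY L=GWOW
After move 3 (F'): F=GGRR U=WWYY R=OBGR D=WWYY L=GROB
After move 4 (U'): U=WYWY F=GRRR R=GGGR B=OBBB L=OOOB
After move 5 (U'): U=YYWW F=OORR R=GRGR B=GGBB L=OBOB
Query 1: F[1] = O
Query 2: R[3] = R
Query 3: F[2] = R
Query 4: R[1] = R
Query 5: R[0] = G
Query 6: U[0] = Y

Answer: O R R R G Y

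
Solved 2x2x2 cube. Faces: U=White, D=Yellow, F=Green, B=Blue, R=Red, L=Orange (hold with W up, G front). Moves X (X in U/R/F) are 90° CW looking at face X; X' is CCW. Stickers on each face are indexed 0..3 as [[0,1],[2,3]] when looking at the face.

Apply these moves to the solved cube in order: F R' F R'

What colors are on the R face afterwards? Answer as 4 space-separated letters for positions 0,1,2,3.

After move 1 (F): F=GGGG U=WWOO R=WRWR D=RRYY L=OYOY
After move 2 (R'): R=RRWW U=WBOB F=GWGO D=RGYG B=YBRB
After move 3 (F): F=GGOW U=WBYY R=ORBW D=WRYG L=OROG
After move 4 (R'): R=RWOB U=WRYY F=GBOY D=WGYW B=GBRB
Query: R face = RWOB

Answer: R W O B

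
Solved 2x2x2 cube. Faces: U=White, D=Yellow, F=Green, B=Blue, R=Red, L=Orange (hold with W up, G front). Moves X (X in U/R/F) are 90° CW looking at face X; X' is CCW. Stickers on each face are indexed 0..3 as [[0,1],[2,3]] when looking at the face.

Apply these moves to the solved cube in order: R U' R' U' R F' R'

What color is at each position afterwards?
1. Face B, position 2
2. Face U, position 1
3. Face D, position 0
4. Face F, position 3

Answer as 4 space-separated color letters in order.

Answer: O R R R

Derivation:
After move 1 (R): R=RRRR U=WGWG F=GYGY D=YBYB B=WBWB
After move 2 (U'): U=GGWW F=OOGY R=GYRR B=RRWB L=WBOO
After move 3 (R'): R=YRGR U=GWWR F=OGGW D=YOYY B=BRBB
After move 4 (U'): U=WRGW F=WBGW R=OGGR B=YRBB L=BROO
After move 5 (R): R=GORG U=WBGW F=WOGY D=YBYY B=WRRB
After move 6 (F'): F=OYWG U=WBGR R=BOYG D=ROYY L=BWOG
After move 7 (R'): R=OGBY U=WRGW F=OBWR D=RYYG B=YROB
Query 1: B[2] = O
Query 2: U[1] = R
Query 3: D[0] = R
Query 4: F[3] = R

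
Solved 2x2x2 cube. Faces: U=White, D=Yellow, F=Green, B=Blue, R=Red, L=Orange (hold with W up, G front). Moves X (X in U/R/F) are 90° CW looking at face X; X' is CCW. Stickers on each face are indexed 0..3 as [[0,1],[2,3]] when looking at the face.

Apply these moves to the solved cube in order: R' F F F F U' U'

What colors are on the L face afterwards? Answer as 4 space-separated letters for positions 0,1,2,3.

Answer: R R O O

Derivation:
After move 1 (R'): R=RRRR U=WBWB F=GWGW D=YGYG B=YBYB
After move 2 (F): F=GGWW U=WBOO R=WRBR D=RRYG L=OYOG
After move 3 (F): F=WGWG U=WBGY R=OROR D=BWYG L=OROR
After move 4 (F): F=WWGG U=WBRR R=GRYR D=OOYG L=OBOW
After move 5 (F): F=GWGW U=WBWB R=RRRR D=YGYG L=OOOO
After move 6 (U'): U=BBWW F=OOGW R=GWRR B=RRYB L=YBOO
After move 7 (U'): U=BWBW F=YBGW R=OORR B=GWYB L=RROO
Query: L face = RROO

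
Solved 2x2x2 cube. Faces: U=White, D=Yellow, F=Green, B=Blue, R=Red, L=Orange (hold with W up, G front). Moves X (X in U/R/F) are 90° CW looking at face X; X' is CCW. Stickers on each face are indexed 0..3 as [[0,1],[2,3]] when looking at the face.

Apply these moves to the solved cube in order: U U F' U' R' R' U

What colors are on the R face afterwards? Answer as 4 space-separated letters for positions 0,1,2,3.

Answer: G O G B

Derivation:
After move 1 (U): U=WWWW F=RRGG R=BBRR B=OOBB L=GGOO
After move 2 (U): U=WWWW F=BBGG R=OORR B=GGBB L=RROO
After move 3 (F'): F=BGBG U=WWOR R=YOYR D=ROYY L=RWOW
After move 4 (U'): U=WRWO F=RWBG R=BGYR B=YOBB L=GGOW
After move 5 (R'): R=GRBY U=WBWY F=RRBO D=RWYG B=YOOB
After move 6 (R'): R=RYGB U=WOWY F=RBBY D=RRYO B=GOWB
After move 7 (U): U=WWYO F=RYBY R=GOGB B=GGWB L=RBOW
Query: R face = GOGB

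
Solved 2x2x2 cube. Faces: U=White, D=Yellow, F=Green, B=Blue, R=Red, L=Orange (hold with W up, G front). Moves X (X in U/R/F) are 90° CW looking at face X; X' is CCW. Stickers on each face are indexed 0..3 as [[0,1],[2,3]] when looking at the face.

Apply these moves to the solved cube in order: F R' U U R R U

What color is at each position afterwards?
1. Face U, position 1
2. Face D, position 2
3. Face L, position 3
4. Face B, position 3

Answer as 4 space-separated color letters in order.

Answer: B Y Y B

Derivation:
After move 1 (F): F=GGGG U=WWOO R=WRWR D=RRYY L=OYOY
After move 2 (R'): R=RRWW U=WBOB F=GWGO D=RGYG B=YBRB
After move 3 (U): U=OWBB F=RRGO R=YBWW B=OYRB L=GWOY
After move 4 (U): U=BOBW F=YBGO R=OYWW B=GWRB L=RROY
After move 5 (R): R=WOWY U=BBBO F=YGGG D=RRYG B=WWOB
After move 6 (R): R=WWYO U=BGBG F=YRGG D=ROYW B=OWBB
After move 7 (U): U=BBGG F=WWGG R=OWYO B=RRBB L=YROY
Query 1: U[1] = B
Query 2: D[2] = Y
Query 3: L[3] = Y
Query 4: B[3] = B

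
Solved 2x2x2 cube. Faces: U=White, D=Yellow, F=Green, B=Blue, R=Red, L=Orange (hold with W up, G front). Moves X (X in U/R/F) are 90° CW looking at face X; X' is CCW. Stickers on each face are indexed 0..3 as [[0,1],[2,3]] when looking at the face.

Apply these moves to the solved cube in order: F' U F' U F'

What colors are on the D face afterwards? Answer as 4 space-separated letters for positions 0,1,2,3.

After move 1 (F'): F=GGGG U=WWRR R=YRYR D=OOYY L=OWOW
After move 2 (U): U=RWRW F=YRGG R=BBYR B=OWBB L=GGOW
After move 3 (F'): F=RGYG U=RWBY R=OBOR D=GWYY L=GWOR
After move 4 (U): U=BRYW F=OBYG R=OWOR B=GWBB L=RGOR
After move 5 (F'): F=BGOY U=BROO R=WWGR D=GRYY L=RWOY
Query: D face = GRYY

Answer: G R Y Y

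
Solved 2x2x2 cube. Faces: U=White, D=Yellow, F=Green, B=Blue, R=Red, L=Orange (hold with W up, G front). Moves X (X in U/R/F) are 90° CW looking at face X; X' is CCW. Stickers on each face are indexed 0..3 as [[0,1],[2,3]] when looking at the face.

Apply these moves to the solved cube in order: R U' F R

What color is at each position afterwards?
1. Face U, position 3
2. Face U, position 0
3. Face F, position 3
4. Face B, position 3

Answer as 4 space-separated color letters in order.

Answer: O G B B

Derivation:
After move 1 (R): R=RRRR U=WGWG F=GYGY D=YBYB B=WBWB
After move 2 (U'): U=GGWW F=OOGY R=GYRR B=RRWB L=WBOO
After move 3 (F): F=GOYO U=GGOB R=WYWR D=RGYB L=WYOB
After move 4 (R): R=WWRY U=GOOO F=GGYB D=RWYR B=BRGB
Query 1: U[3] = O
Query 2: U[0] = G
Query 3: F[3] = B
Query 4: B[3] = B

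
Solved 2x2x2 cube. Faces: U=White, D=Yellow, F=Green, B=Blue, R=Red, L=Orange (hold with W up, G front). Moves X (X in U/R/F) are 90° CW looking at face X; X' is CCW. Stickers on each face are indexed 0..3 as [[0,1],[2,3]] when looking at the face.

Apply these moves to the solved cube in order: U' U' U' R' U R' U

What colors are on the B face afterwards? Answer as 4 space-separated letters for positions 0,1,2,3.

Answer: R W R B

Derivation:
After move 1 (U'): U=WWWW F=OOGG R=GGRR B=RRBB L=BBOO
After move 2 (U'): U=WWWW F=BBGG R=OORR B=GGBB L=RROO
After move 3 (U'): U=WWWW F=RRGG R=BBRR B=OOBB L=GGOO
After move 4 (R'): R=BRBR U=WBWO F=RWGW D=YRYG B=YOYB
After move 5 (U): U=WWOB F=BRGW R=YOBR B=GGYB L=RWOO
After move 6 (R'): R=ORYB U=WYOG F=BWGB D=YRYW B=GGRB
After move 7 (U): U=OWGY F=ORGB R=GGYB B=RWRB L=BWOO
Query: B face = RWRB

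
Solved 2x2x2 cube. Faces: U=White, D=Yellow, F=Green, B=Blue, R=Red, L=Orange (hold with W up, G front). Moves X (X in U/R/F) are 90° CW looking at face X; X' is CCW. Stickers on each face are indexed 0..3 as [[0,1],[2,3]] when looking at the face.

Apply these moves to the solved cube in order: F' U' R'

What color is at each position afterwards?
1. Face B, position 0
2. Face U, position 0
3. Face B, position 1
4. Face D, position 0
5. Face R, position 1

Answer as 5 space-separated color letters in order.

After move 1 (F'): F=GGGG U=WWRR R=YRYR D=OOYY L=OWOW
After move 2 (U'): U=WRWR F=OWGG R=GGYR B=YRBB L=BBOW
After move 3 (R'): R=GRGY U=WBWY F=ORGR D=OWYG B=YROB
Query 1: B[0] = Y
Query 2: U[0] = W
Query 3: B[1] = R
Query 4: D[0] = O
Query 5: R[1] = R

Answer: Y W R O R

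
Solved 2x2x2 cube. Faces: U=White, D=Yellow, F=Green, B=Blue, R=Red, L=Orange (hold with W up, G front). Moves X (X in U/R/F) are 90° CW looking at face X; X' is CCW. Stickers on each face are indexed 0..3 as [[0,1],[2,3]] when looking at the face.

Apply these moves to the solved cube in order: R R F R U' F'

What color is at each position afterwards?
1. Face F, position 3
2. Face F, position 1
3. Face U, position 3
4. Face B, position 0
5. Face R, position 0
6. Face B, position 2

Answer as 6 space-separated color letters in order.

After move 1 (R): R=RRRR U=WGWG F=GYGY D=YBYB B=WBWB
After move 2 (R): R=RRRR U=WYWY F=GBGB D=YWYW B=GBGB
After move 3 (F): F=GGBB U=WYOO R=WRYR D=RRYW L=OYOW
After move 4 (R): R=YWRR U=WGOB F=GRBW D=RGYG B=OBYB
After move 5 (U'): U=GBWO F=OYBW R=GRRR B=YWYB L=OBOW
After move 6 (F'): F=YWOB U=GBGR R=GRRR D=BWYG L=OOOW
Query 1: F[3] = B
Query 2: F[1] = W
Query 3: U[3] = R
Query 4: B[0] = Y
Query 5: R[0] = G
Query 6: B[2] = Y

Answer: B W R Y G Y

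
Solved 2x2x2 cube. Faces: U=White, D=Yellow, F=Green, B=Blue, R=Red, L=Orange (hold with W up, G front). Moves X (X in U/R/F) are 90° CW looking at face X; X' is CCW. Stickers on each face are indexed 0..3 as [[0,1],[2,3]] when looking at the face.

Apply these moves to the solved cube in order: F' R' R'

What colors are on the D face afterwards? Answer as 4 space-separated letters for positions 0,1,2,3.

Answer: O W Y R

Derivation:
After move 1 (F'): F=GGGG U=WWRR R=YRYR D=OOYY L=OWOW
After move 2 (R'): R=RRYY U=WBRB F=GWGR D=OGYG B=YBOB
After move 3 (R'): R=RYRY U=WORY F=GBGB D=OWYR B=GBGB
Query: D face = OWYR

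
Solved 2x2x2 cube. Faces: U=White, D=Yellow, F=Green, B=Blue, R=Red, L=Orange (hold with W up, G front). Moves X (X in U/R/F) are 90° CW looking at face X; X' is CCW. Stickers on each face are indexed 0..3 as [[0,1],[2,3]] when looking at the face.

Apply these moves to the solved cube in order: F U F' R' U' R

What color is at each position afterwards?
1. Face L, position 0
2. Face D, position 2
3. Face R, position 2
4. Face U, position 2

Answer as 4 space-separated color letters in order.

Answer: Y Y R O

Derivation:
After move 1 (F): F=GGGG U=WWOO R=WRWR D=RRYY L=OYOY
After move 2 (U): U=OWOW F=WRGG R=BBWR B=OYBB L=GGOY
After move 3 (F'): F=RGWG U=OWBW R=RBRR D=GYYY L=GWOO
After move 4 (R'): R=BRRR U=OBBO F=RWWW D=GGYG B=YYYB
After move 5 (U'): U=BOOB F=GWWW R=RWRR B=BRYB L=YYOO
After move 6 (R): R=RRRW U=BWOW F=GGWG D=GYYB B=BROB
Query 1: L[0] = Y
Query 2: D[2] = Y
Query 3: R[2] = R
Query 4: U[2] = O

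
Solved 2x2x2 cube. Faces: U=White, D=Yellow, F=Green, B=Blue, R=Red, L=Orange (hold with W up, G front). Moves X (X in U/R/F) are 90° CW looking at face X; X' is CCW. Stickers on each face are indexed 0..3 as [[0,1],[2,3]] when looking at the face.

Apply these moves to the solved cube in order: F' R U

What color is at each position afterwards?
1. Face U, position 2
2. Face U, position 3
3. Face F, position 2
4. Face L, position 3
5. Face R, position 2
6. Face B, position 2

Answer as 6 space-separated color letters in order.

After move 1 (F'): F=GGGG U=WWRR R=YRYR D=OOYY L=OWOW
After move 2 (R): R=YYRR U=WGRG F=GOGY D=OBYB B=RBWB
After move 3 (U): U=RWGG F=YYGY R=RBRR B=OWWB L=GOOW
Query 1: U[2] = G
Query 2: U[3] = G
Query 3: F[2] = G
Query 4: L[3] = W
Query 5: R[2] = R
Query 6: B[2] = W

Answer: G G G W R W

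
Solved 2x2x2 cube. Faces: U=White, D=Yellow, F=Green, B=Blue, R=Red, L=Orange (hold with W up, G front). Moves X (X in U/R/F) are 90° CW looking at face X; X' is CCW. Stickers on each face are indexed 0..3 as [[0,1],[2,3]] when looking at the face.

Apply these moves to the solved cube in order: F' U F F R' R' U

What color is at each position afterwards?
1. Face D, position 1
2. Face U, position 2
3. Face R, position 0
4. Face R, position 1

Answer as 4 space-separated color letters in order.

After move 1 (F'): F=GGGG U=WWRR R=YRYR D=OOYY L=OWOW
After move 2 (U): U=RWRW F=YRGG R=BBYR B=OWBB L=GGOW
After move 3 (F): F=GYGR U=RWWG R=RBWR D=YBYY L=GOOO
After move 4 (F): F=GGRY U=RWOO R=WBGR D=WRYY L=GYOB
After move 5 (R'): R=BRWG U=RBOO F=GWRO D=WGYY B=YWRB
After move 6 (R'): R=RGBW U=RROY F=GBRO D=WWYO B=YWGB
After move 7 (U): U=ORYR F=RGRO R=YWBW B=GYGB L=GBOB
Query 1: D[1] = W
Query 2: U[2] = Y
Query 3: R[0] = Y
Query 4: R[1] = W

Answer: W Y Y W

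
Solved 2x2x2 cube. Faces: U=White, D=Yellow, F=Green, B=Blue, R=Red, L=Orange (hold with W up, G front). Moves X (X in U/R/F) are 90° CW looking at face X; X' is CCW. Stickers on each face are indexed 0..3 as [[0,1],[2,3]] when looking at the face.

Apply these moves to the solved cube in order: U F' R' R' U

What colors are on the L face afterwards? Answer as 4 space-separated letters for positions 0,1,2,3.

After move 1 (U): U=WWWW F=RRGG R=BBRR B=OOBB L=GGOO
After move 2 (F'): F=RGRG U=WWBR R=YBYR D=GOYY L=GWOW
After move 3 (R'): R=BRYY U=WBBO F=RWRR D=GGYG B=YOOB
After move 4 (R'): R=RYBY U=WOBY F=RBRO D=GWYR B=GOGB
After move 5 (U): U=BWYO F=RYRO R=GOBY B=GWGB L=RBOW
Query: L face = RBOW

Answer: R B O W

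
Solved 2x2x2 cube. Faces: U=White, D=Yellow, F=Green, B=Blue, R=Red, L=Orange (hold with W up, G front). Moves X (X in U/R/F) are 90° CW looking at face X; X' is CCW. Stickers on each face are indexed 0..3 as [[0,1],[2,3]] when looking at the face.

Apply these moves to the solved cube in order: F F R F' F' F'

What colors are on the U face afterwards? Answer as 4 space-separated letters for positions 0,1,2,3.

After move 1 (F): F=GGGG U=WWOO R=WRWR D=RRYY L=OYOY
After move 2 (F): F=GGGG U=WWYY R=OROR D=WWYY L=OROR
After move 3 (R): R=OORR U=WGYG F=GWGY D=WBYB B=YBWB
After move 4 (F'): F=WYGG U=WGOR R=BOWR D=RRYB L=OGOY
After move 5 (F'): F=YGWG U=WGBW R=RORR D=GYYB L=OROO
After move 6 (F'): F=GGYW U=WGRR R=YOGR D=ROYB L=OWOB
Query: U face = WGRR

Answer: W G R R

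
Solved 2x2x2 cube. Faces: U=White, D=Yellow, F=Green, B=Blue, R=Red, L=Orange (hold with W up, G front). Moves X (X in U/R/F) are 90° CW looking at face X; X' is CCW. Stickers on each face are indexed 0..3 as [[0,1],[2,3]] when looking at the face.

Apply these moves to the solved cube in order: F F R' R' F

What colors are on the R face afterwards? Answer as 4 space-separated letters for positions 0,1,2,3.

After move 1 (F): F=GGGG U=WWOO R=WRWR D=RRYY L=OYOY
After move 2 (F): F=GGGG U=WWYY R=OROR D=WWYY L=OROR
After move 3 (R'): R=RROO U=WBYB F=GWGY D=WGYG B=YBWB
After move 4 (R'): R=RORO U=WWYY F=GBGB D=WWYY B=GBGB
After move 5 (F): F=GGBB U=WWRR R=YOYO D=RRYY L=OWOW
Query: R face = YOYO

Answer: Y O Y O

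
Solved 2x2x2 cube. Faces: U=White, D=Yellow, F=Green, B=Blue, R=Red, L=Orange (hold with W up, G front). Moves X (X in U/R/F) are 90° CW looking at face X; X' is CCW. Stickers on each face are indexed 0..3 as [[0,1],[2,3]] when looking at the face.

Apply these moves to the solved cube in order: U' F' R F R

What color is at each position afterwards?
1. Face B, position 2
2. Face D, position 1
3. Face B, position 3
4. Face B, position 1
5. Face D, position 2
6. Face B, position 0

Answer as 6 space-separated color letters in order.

After move 1 (U'): U=WWWW F=OOGG R=GGRR B=RRBB L=BBOO
After move 2 (F'): F=OGOG U=WWGR R=YGYR D=BOYY L=BWOW
After move 3 (R): R=YYRG U=WGGG F=OOOY D=BBYR B=RRWB
After move 4 (F): F=OOYO U=WGWW R=GYGG D=RYYR L=BBOB
After move 5 (R): R=GGGY U=WOWO F=OYYR D=RWYR B=WRGB
Query 1: B[2] = G
Query 2: D[1] = W
Query 3: B[3] = B
Query 4: B[1] = R
Query 5: D[2] = Y
Query 6: B[0] = W

Answer: G W B R Y W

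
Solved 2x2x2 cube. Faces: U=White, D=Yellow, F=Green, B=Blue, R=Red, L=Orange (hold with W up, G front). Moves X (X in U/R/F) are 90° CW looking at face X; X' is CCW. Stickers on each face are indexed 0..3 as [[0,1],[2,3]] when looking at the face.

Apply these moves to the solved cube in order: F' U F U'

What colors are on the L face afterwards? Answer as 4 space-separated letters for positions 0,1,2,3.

After move 1 (F'): F=GGGG U=WWRR R=YRYR D=OOYY L=OWOW
After move 2 (U): U=RWRW F=YRGG R=BBYR B=OWBB L=GGOW
After move 3 (F): F=GYGR U=RWWG R=RBWR D=YBYY L=GOOO
After move 4 (U'): U=WGRW F=GOGR R=GYWR B=RBBB L=OWOO
Query: L face = OWOO

Answer: O W O O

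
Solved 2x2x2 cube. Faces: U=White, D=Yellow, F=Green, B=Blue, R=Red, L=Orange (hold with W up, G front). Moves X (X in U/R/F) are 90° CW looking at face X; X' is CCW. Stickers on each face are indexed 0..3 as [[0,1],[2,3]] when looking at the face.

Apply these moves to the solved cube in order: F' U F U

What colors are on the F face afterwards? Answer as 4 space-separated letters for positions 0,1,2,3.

After move 1 (F'): F=GGGG U=WWRR R=YRYR D=OOYY L=OWOW
After move 2 (U): U=RWRW F=YRGG R=BBYR B=OWBB L=GGOW
After move 3 (F): F=GYGR U=RWWG R=RBWR D=YBYY L=GOOO
After move 4 (U): U=WRGW F=RBGR R=OWWR B=GOBB L=GYOO
Query: F face = RBGR

Answer: R B G R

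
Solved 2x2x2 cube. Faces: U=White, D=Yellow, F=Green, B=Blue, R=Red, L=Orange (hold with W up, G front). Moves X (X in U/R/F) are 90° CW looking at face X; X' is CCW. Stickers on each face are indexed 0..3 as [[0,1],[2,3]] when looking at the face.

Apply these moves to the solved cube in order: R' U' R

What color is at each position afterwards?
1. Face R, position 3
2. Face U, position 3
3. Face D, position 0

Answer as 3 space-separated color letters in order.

After move 1 (R'): R=RRRR U=WBWB F=GWGW D=YGYG B=YBYB
After move 2 (U'): U=BBWW F=OOGW R=GWRR B=RRYB L=YBOO
After move 3 (R): R=RGRW U=BOWW F=OGGG D=YYYR B=WRBB
Query 1: R[3] = W
Query 2: U[3] = W
Query 3: D[0] = Y

Answer: W W Y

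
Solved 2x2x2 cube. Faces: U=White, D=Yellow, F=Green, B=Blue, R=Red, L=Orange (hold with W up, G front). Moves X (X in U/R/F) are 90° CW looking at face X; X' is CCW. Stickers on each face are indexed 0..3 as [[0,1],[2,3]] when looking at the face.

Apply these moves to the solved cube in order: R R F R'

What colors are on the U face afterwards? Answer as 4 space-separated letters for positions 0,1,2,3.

Answer: W G O G

Derivation:
After move 1 (R): R=RRRR U=WGWG F=GYGY D=YBYB B=WBWB
After move 2 (R): R=RRRR U=WYWY F=GBGB D=YWYW B=GBGB
After move 3 (F): F=GGBB U=WYOO R=WRYR D=RRYW L=OYOW
After move 4 (R'): R=RRWY U=WGOG F=GYBO D=RGYB B=WBRB
Query: U face = WGOG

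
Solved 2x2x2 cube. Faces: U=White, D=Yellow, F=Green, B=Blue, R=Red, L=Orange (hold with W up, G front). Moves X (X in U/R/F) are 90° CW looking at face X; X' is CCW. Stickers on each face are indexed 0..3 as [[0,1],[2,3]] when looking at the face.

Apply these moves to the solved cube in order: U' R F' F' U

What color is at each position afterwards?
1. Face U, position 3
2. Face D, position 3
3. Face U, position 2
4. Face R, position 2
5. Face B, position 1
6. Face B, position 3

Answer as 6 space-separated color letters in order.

Answer: O R Y B R B

Derivation:
After move 1 (U'): U=WWWW F=OOGG R=GGRR B=RRBB L=BBOO
After move 2 (R): R=RGRG U=WOWG F=OYGY D=YBYR B=WRWB
After move 3 (F'): F=YYOG U=WORR R=BGYG D=BOYR L=BGOW
After move 4 (F'): F=YGYO U=WOBY R=OGBG D=GWYR L=BROR
After move 5 (U): U=BWYO F=OGYO R=WRBG B=BRWB L=YGOR
Query 1: U[3] = O
Query 2: D[3] = R
Query 3: U[2] = Y
Query 4: R[2] = B
Query 5: B[1] = R
Query 6: B[3] = B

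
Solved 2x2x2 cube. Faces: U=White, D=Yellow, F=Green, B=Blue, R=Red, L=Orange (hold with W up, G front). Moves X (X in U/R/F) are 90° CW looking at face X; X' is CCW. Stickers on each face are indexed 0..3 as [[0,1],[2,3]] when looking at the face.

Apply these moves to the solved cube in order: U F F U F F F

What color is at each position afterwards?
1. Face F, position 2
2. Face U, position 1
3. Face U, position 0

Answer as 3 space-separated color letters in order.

After move 1 (U): U=WWWW F=RRGG R=BBRR B=OOBB L=GGOO
After move 2 (F): F=GRGR U=WWOG R=WBWR D=RBYY L=GYOY
After move 3 (F): F=GGRR U=WWYY R=OBGR D=WWYY L=GROB
After move 4 (U): U=YWYW F=OBRR R=OOGR B=GRBB L=GGOB
After move 5 (F): F=RORB U=YWBG R=YOWR D=GOYY L=GWOW
After move 6 (F): F=RRBO U=YWWW R=BOGR D=WYYY L=GGOO
After move 7 (F): F=BROR U=YWOG R=WOWR D=GBYY L=GWOY
Query 1: F[2] = O
Query 2: U[1] = W
Query 3: U[0] = Y

Answer: O W Y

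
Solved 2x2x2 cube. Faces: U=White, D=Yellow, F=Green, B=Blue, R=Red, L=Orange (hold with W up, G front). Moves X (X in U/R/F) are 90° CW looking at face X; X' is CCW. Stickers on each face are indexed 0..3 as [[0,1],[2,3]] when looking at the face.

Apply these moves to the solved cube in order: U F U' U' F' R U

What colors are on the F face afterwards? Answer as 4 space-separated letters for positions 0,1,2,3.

After move 1 (U): U=WWWW F=RRGG R=BBRR B=OOBB L=GGOO
After move 2 (F): F=GRGR U=WWOG R=WBWR D=RBYY L=GYOY
After move 3 (U'): U=WGWO F=GYGR R=GRWR B=WBBB L=OOOY
After move 4 (U'): U=GOWW F=OOGR R=GYWR B=GRBB L=WBOY
After move 5 (F'): F=OROG U=GOGW R=BYRR D=BYYY L=WWOW
After move 6 (R): R=RBRY U=GRGG F=OYOY D=BBYG B=WROB
After move 7 (U): U=GGGR F=RBOY R=WRRY B=WWOB L=OYOW
Query: F face = RBOY

Answer: R B O Y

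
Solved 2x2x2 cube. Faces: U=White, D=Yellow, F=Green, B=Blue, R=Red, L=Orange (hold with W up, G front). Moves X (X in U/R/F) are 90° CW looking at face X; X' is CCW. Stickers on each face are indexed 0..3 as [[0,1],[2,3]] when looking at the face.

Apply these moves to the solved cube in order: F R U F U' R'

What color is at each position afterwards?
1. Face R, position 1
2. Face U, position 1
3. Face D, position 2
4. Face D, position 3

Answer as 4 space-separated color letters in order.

After move 1 (F): F=GGGG U=WWOO R=WRWR D=RRYY L=OYOY
After move 2 (R): R=WWRR U=WGOG F=GRGY D=RBYB B=OBWB
After move 3 (U): U=OWGG F=WWGY R=OBRR B=OYWB L=GROY
After move 4 (F): F=GWYW U=OWYR R=GBGR D=ROYB L=GROB
After move 5 (U'): U=WROY F=GRYW R=GWGR B=GBWB L=OYOB
After move 6 (R'): R=WRGG U=WWOG F=GRYY D=RRYW B=BBOB
Query 1: R[1] = R
Query 2: U[1] = W
Query 3: D[2] = Y
Query 4: D[3] = W

Answer: R W Y W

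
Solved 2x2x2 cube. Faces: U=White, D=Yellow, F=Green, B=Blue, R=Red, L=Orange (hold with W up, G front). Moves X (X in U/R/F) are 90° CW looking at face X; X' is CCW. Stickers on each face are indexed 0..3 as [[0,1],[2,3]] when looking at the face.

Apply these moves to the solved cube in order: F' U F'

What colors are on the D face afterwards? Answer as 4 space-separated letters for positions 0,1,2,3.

After move 1 (F'): F=GGGG U=WWRR R=YRYR D=OOYY L=OWOW
After move 2 (U): U=RWRW F=YRGG R=BBYR B=OWBB L=GGOW
After move 3 (F'): F=RGYG U=RWBY R=OBOR D=GWYY L=GWOR
Query: D face = GWYY

Answer: G W Y Y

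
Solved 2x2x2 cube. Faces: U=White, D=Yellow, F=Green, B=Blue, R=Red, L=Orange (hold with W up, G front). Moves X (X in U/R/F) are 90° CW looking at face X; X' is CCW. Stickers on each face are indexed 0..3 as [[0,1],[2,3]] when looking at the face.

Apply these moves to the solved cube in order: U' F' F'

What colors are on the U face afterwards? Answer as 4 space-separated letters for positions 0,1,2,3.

Answer: W W Y Y

Derivation:
After move 1 (U'): U=WWWW F=OOGG R=GGRR B=RRBB L=BBOO
After move 2 (F'): F=OGOG U=WWGR R=YGYR D=BOYY L=BWOW
After move 3 (F'): F=GGOO U=WWYY R=OGBR D=WWYY L=BROG
Query: U face = WWYY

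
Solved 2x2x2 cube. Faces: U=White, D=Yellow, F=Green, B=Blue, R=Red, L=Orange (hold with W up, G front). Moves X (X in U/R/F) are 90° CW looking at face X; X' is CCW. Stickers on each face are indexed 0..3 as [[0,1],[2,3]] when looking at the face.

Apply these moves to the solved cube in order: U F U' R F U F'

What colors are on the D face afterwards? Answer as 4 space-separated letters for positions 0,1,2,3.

Answer: G B Y W

Derivation:
After move 1 (U): U=WWWW F=RRGG R=BBRR B=OOBB L=GGOO
After move 2 (F): F=GRGR U=WWOG R=WBWR D=RBYY L=GYOY
After move 3 (U'): U=WGWO F=GYGR R=GRWR B=WBBB L=OOOY
After move 4 (R): R=WGRR U=WYWR F=GBGY D=RBYW B=OBGB
After move 5 (F): F=GGYB U=WYYO R=WGRR D=RWYW L=OROB
After move 6 (U): U=YWOY F=WGYB R=OBRR B=ORGB L=GGOB
After move 7 (F'): F=GBWY U=YWOR R=WBRR D=GBYW L=GYOO
Query: D face = GBYW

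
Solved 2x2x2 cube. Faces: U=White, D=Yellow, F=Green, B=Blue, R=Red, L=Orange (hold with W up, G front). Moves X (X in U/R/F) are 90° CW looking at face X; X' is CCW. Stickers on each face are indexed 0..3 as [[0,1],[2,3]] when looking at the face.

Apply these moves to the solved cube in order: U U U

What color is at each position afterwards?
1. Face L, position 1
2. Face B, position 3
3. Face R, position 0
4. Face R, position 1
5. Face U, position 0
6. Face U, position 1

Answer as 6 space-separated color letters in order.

After move 1 (U): U=WWWW F=RRGG R=BBRR B=OOBB L=GGOO
After move 2 (U): U=WWWW F=BBGG R=OORR B=GGBB L=RROO
After move 3 (U): U=WWWW F=OOGG R=GGRR B=RRBB L=BBOO
Query 1: L[1] = B
Query 2: B[3] = B
Query 3: R[0] = G
Query 4: R[1] = G
Query 5: U[0] = W
Query 6: U[1] = W

Answer: B B G G W W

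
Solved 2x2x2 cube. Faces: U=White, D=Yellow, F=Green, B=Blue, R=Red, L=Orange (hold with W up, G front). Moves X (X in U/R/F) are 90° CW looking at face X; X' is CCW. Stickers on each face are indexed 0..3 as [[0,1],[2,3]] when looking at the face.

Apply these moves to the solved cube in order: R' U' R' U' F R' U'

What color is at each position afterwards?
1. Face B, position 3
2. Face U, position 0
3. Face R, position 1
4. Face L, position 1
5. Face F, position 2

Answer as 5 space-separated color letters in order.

Answer: B G R R W

Derivation:
After move 1 (R'): R=RRRR U=WBWB F=GWGW D=YGYG B=YBYB
After move 2 (U'): U=BBWW F=OOGW R=GWRR B=RRYB L=YBOO
After move 3 (R'): R=WRGR U=BYWR F=OBGW D=YOYW B=GRGB
After move 4 (U'): U=YRBW F=YBGW R=OBGR B=WRGB L=GROO
After move 5 (F): F=GYWB U=YROR R=BBWR D=GOYW L=GYOO
After move 6 (R'): R=BRBW U=YGOW F=GRWR D=GYYB B=WROB
After move 7 (U'): U=GWYO F=GYWR R=GRBW B=BROB L=WROO
Query 1: B[3] = B
Query 2: U[0] = G
Query 3: R[1] = R
Query 4: L[1] = R
Query 5: F[2] = W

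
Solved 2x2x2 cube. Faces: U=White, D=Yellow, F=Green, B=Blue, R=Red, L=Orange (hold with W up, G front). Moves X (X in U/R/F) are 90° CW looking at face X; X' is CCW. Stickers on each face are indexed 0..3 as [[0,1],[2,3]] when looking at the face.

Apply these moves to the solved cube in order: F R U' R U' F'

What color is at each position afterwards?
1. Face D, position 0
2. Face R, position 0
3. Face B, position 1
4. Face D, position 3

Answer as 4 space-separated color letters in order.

Answer: W W G W

Derivation:
After move 1 (F): F=GGGG U=WWOO R=WRWR D=RRYY L=OYOY
After move 2 (R): R=WWRR U=WGOG F=GRGY D=RBYB B=OBWB
After move 3 (U'): U=GGWO F=OYGY R=GRRR B=WWWB L=OBOY
After move 4 (R): R=RGRR U=GYWY F=OBGB D=RWYW B=OWGB
After move 5 (U'): U=YYGW F=OBGB R=OBRR B=RGGB L=OWOY
After move 6 (F'): F=BBOG U=YYOR R=WBRR D=WYYW L=OWOG
Query 1: D[0] = W
Query 2: R[0] = W
Query 3: B[1] = G
Query 4: D[3] = W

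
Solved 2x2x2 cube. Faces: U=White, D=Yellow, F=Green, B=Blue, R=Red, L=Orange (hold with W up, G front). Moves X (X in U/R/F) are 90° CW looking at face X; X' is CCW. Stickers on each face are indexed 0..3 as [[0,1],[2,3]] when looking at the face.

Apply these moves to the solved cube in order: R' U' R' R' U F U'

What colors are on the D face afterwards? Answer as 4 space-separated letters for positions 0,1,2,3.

After move 1 (R'): R=RRRR U=WBWB F=GWGW D=YGYG B=YBYB
After move 2 (U'): U=BBWW F=OOGW R=GWRR B=RRYB L=YBOO
After move 3 (R'): R=WRGR U=BYWR F=OBGW D=YOYW B=GRGB
After move 4 (R'): R=RRWG U=BGWG F=OYGR D=YBYW B=WROB
After move 5 (U): U=WBGG F=RRGR R=WRWG B=YBOB L=OYOO
After move 6 (F): F=GRRR U=WBOY R=GRGG D=WWYW L=OYOB
After move 7 (U'): U=BYWO F=OYRR R=GRGG B=GROB L=YBOB
Query: D face = WWYW

Answer: W W Y W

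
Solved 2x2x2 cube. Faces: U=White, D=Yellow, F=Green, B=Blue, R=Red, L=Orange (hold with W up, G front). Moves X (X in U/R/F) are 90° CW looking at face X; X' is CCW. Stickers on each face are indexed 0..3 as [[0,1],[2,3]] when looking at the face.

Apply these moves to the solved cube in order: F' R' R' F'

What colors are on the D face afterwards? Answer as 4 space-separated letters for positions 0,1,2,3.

After move 1 (F'): F=GGGG U=WWRR R=YRYR D=OOYY L=OWOW
After move 2 (R'): R=RRYY U=WBRB F=GWGR D=OGYG B=YBOB
After move 3 (R'): R=RYRY U=WORY F=GBGB D=OWYR B=GBGB
After move 4 (F'): F=BBGG U=WORR R=WYOY D=WWYR L=OYOR
Query: D face = WWYR

Answer: W W Y R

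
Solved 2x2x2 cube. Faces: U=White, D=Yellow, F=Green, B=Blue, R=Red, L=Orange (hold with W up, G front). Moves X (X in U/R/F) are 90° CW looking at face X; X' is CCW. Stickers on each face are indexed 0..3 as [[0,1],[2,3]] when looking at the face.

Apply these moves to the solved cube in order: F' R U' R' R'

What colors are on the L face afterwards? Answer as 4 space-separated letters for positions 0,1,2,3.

Answer: R B O W

Derivation:
After move 1 (F'): F=GGGG U=WWRR R=YRYR D=OOYY L=OWOW
After move 2 (R): R=YYRR U=WGRG F=GOGY D=OBYB B=RBWB
After move 3 (U'): U=GGWR F=OWGY R=GORR B=YYWB L=RBOW
After move 4 (R'): R=ORGR U=GWWY F=OGGR D=OWYY B=BYBB
After move 5 (R'): R=RROG U=GBWB F=OWGY D=OGYR B=YYWB
Query: L face = RBOW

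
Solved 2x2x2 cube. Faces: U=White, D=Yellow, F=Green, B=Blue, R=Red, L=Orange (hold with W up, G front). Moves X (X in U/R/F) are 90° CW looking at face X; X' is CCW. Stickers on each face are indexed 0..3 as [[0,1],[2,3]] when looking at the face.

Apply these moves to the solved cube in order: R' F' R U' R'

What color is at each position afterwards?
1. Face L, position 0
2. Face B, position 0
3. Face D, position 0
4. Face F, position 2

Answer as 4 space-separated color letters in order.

After move 1 (R'): R=RRRR U=WBWB F=GWGW D=YGYG B=YBYB
After move 2 (F'): F=WWGG U=WBRR R=GRYR D=OOYG L=OBOW
After move 3 (R): R=YGRR U=WWRG F=WOGG D=OYYY B=RBBB
After move 4 (U'): U=WGWR F=OBGG R=WORR B=YGBB L=RBOW
After move 5 (R'): R=ORWR U=WBWY F=OGGR D=OBYG B=YGYB
Query 1: L[0] = R
Query 2: B[0] = Y
Query 3: D[0] = O
Query 4: F[2] = G

Answer: R Y O G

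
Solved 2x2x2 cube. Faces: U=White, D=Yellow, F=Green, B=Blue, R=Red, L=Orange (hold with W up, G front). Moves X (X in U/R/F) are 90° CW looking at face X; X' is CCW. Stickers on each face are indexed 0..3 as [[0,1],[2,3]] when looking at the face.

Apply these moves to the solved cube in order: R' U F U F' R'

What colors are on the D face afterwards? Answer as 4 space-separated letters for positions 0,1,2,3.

After move 1 (R'): R=RRRR U=WBWB F=GWGW D=YGYG B=YBYB
After move 2 (U): U=WWBB F=RRGW R=YBRR B=OOYB L=GWOO
After move 3 (F): F=GRWR U=WWOW R=BBBR D=RYYG L=GYOG
After move 4 (U): U=OWWW F=BBWR R=OOBR B=GYYB L=GROG
After move 5 (F'): F=BRBW U=OWOB R=YORR D=RGYG L=GWOW
After move 6 (R'): R=ORYR U=OYOG F=BWBB D=RRYW B=GYGB
Query: D face = RRYW

Answer: R R Y W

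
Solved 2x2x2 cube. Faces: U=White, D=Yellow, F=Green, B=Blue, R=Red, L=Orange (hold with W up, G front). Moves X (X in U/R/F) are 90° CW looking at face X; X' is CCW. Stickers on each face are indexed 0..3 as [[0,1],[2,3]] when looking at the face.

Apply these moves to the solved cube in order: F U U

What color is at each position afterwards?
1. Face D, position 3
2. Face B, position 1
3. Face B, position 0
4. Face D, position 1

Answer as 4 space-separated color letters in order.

Answer: Y G G R

Derivation:
After move 1 (F): F=GGGG U=WWOO R=WRWR D=RRYY L=OYOY
After move 2 (U): U=OWOW F=WRGG R=BBWR B=OYBB L=GGOY
After move 3 (U): U=OOWW F=BBGG R=OYWR B=GGBB L=WROY
Query 1: D[3] = Y
Query 2: B[1] = G
Query 3: B[0] = G
Query 4: D[1] = R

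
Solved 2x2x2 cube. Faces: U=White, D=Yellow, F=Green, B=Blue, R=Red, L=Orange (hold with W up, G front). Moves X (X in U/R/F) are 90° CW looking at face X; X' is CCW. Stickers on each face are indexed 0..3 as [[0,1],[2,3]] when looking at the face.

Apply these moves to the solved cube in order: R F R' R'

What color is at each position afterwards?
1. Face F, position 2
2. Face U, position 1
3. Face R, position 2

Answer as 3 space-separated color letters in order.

After move 1 (R): R=RRRR U=WGWG F=GYGY D=YBYB B=WBWB
After move 2 (F): F=GGYY U=WGOO R=WRGR D=RRYB L=OYOB
After move 3 (R'): R=RRWG U=WWOW F=GGYO D=RGYY B=BBRB
After move 4 (R'): R=RGRW U=WROB F=GWYW D=RGYO B=YBGB
Query 1: F[2] = Y
Query 2: U[1] = R
Query 3: R[2] = R

Answer: Y R R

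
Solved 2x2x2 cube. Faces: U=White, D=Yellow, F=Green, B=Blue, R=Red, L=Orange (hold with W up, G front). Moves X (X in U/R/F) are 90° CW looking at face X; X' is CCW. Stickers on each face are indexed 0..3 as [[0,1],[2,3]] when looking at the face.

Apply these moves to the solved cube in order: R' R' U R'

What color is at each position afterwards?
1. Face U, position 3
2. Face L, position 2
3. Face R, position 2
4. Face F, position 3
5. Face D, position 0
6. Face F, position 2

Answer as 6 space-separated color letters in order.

After move 1 (R'): R=RRRR U=WBWB F=GWGW D=YGYG B=YBYB
After move 2 (R'): R=RRRR U=WYWY F=GBGB D=YWYW B=GBGB
After move 3 (U): U=WWYY F=RRGB R=GBRR B=OOGB L=GBOO
After move 4 (R'): R=BRGR U=WGYO F=RWGY D=YRYB B=WOWB
Query 1: U[3] = O
Query 2: L[2] = O
Query 3: R[2] = G
Query 4: F[3] = Y
Query 5: D[0] = Y
Query 6: F[2] = G

Answer: O O G Y Y G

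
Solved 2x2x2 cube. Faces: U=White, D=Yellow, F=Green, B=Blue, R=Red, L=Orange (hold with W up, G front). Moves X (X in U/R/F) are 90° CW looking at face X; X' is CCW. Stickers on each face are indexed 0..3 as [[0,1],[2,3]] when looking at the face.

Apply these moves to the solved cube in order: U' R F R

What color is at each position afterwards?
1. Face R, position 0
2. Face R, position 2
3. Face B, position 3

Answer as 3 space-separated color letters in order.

After move 1 (U'): U=WWWW F=OOGG R=GGRR B=RRBB L=BBOO
After move 2 (R): R=RGRG U=WOWG F=OYGY D=YBYR B=WRWB
After move 3 (F): F=GOYY U=WOOB R=WGGG D=RRYR L=BYOB
After move 4 (R): R=GWGG U=WOOY F=GRYR D=RWYW B=BROB
Query 1: R[0] = G
Query 2: R[2] = G
Query 3: B[3] = B

Answer: G G B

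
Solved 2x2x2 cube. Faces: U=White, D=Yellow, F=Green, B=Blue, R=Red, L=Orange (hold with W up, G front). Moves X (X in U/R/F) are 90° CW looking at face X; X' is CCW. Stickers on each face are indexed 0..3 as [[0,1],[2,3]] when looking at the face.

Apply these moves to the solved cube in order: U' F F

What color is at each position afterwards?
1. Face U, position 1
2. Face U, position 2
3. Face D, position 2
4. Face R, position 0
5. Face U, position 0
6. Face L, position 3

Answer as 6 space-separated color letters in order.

After move 1 (U'): U=WWWW F=OOGG R=GGRR B=RRBB L=BBOO
After move 2 (F): F=GOGO U=WWOB R=WGWR D=RGYY L=BYOY
After move 3 (F): F=GGOO U=WWYY R=OGBR D=WWYY L=BROG
Query 1: U[1] = W
Query 2: U[2] = Y
Query 3: D[2] = Y
Query 4: R[0] = O
Query 5: U[0] = W
Query 6: L[3] = G

Answer: W Y Y O W G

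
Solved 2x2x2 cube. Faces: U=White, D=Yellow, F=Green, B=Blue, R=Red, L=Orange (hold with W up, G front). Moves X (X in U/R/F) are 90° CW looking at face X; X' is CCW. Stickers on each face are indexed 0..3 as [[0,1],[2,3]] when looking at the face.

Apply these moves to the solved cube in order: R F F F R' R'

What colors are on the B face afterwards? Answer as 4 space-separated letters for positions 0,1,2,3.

Answer: G B Y B

Derivation:
After move 1 (R): R=RRRR U=WGWG F=GYGY D=YBYB B=WBWB
After move 2 (F): F=GGYY U=WGOO R=WRGR D=RRYB L=OYOB
After move 3 (F): F=YGYG U=WGBY R=OROR D=GWYB L=OROR
After move 4 (F): F=YYGG U=WGRR R=BRYR D=OOYB L=OGOW
After move 5 (R'): R=RRBY U=WWRW F=YGGR D=OYYG B=BBOB
After move 6 (R'): R=RYRB U=WORB F=YWGW D=OGYR B=GBYB
Query: B face = GBYB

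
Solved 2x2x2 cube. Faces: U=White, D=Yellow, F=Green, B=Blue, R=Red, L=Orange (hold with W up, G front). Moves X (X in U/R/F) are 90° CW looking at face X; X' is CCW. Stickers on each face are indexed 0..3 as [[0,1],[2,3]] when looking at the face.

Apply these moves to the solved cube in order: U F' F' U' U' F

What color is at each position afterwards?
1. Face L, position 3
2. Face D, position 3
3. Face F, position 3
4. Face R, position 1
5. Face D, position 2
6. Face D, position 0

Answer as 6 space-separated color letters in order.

After move 1 (U): U=WWWW F=RRGG R=BBRR B=OOBB L=GGOO
After move 2 (F'): F=RGRG U=WWBR R=YBYR D=GOYY L=GWOW
After move 3 (F'): F=GGRR U=WWYY R=OBGR D=WWYY L=GROB
After move 4 (U'): U=WYWY F=GRRR R=GGGR B=OBBB L=OOOB
After move 5 (U'): U=YYWW F=OORR R=GRGR B=GGBB L=OBOB
After move 6 (F): F=RORO U=YYBB R=WRWR D=GGYY L=OWOW
Query 1: L[3] = W
Query 2: D[3] = Y
Query 3: F[3] = O
Query 4: R[1] = R
Query 5: D[2] = Y
Query 6: D[0] = G

Answer: W Y O R Y G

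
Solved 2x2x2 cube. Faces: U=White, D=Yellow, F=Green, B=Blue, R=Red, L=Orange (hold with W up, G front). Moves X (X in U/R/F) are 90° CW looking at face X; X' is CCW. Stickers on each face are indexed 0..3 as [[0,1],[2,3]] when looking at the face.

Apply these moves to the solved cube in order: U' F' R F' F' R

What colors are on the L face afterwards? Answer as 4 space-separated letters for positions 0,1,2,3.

After move 1 (U'): U=WWWW F=OOGG R=GGRR B=RRBB L=BBOO
After move 2 (F'): F=OGOG U=WWGR R=YGYR D=BOYY L=BWOW
After move 3 (R): R=YYRG U=WGGG F=OOOY D=BBYR B=RRWB
After move 4 (F'): F=OYOO U=WGYR R=BYBG D=WWYR L=BGOG
After move 5 (F'): F=YOOO U=WGBB R=WYWG D=GGYR L=BROY
After move 6 (R): R=WWGY U=WOBO F=YGOR D=GWYR B=BRGB
Query: L face = BROY

Answer: B R O Y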